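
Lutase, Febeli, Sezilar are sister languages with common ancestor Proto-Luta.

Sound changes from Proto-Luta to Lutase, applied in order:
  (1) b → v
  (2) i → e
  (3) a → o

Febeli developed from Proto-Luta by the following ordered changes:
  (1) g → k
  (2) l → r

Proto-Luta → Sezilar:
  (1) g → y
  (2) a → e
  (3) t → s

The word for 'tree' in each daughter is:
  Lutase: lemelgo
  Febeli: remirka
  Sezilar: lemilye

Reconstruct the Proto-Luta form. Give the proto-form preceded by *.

Position 1: Lutase has l, Febeli has r, Sezilar has l. Lutase preserves l here (none of its changes turn any other segment into l), so the proto-segment is *l.
Position 4: Lutase has e, Febeli has i, Sezilar has i. Febeli preserves i here (none of its changes turn any other segment into i), so the proto-segment is *i.
Position 5: Lutase has l, Febeli has r, Sezilar has l. Lutase preserves l here (none of its changes turn any other segment into l), so the proto-segment is *l.
Continuing position by position gives *lemilga; check it forward:
Lutase: *lemilga
  lemilga (rule 1 does not apply)
  lemilga → lemelga   [vowel merger]
  lemelga → lemelgo   [vowel merger]
  giving Lutase lemelgo.
Febeli: *lemilga
  lemilga → lemilka   [unconditioned shift]
  lemilka → remirka   [unconditioned shift]
  giving Febeli remirka.
Sezilar: *lemilga > lemilya > lemilye  (by unconditioned shift, vowel merger)
Only *lemilga yields all of Lutase lemelgo, Febeli remirka, Sezilar lemilye.

*lemilga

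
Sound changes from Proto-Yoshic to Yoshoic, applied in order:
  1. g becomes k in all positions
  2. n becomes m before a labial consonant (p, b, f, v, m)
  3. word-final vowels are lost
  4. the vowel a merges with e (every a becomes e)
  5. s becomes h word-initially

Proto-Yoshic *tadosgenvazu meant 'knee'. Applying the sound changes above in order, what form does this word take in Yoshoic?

tedoskemvez

Yoshoic: start from *tadosgenvazu.
  rule 1 (unconditioned shift): tadosgenvazu → tadoskenvazu
  rule 2 (nasal place assimilation): tadoskenvazu → tadoskemvazu
  rule 3 (apocope): tadoskemvazu → tadoskemvaz
  rule 4 (vowel merger): tadoskemvaz → tedoskemvez
  rule 5: no change — tedoskemvez
  ⇒ Yoshoic tedoskemvez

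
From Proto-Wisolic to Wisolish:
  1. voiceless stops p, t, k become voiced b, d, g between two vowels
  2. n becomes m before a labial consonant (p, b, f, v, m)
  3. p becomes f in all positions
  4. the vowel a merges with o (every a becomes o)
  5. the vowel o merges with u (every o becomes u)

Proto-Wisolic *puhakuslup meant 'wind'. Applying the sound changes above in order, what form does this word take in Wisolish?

Wisolish: start from *puhakuslup.
  rule 1 (intervocalic voicing): puhakuslup → puhaguslup
  rule 2: no change — puhaguslup
  rule 3 (unconditioned shift): puhaguslup → fuhagusluf
  rule 4 (vowel merger): fuhagusluf → fuhogusluf
  rule 5 (vowel merger): fuhogusluf → fuhugusluf
  ⇒ Wisolish fuhugusluf

fuhugusluf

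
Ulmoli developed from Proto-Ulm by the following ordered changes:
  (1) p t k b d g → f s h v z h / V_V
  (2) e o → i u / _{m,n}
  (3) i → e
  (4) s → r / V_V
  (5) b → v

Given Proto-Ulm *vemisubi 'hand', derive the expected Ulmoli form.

Ulmoli: *vemisubi > vemisuvi > vimisuvi > vemesuve > vemeruve  (by intervocalic lenition, pre-nasal raising, vowel merger, rhotacism)

vemeruve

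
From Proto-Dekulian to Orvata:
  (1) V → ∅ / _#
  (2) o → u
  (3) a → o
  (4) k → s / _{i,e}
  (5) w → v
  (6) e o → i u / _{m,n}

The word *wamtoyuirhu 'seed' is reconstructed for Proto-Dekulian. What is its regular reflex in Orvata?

Orvata: *wamtoyuirhu
  wamtoyuirhu → wamtoyuirh   [apocope]
  wamtoyuirh → wamtuyuirh   [vowel merger]
  wamtuyuirh → womtuyuirh   [vowel merger]
  womtuyuirh (rule 4 does not apply)
  womtuyuirh → vomtuyuirh   [unconditioned shift]
  vomtuyuirh → vumtuyuirh   [pre-nasal raising]
  giving Orvata vumtuyuirh.

vumtuyuirh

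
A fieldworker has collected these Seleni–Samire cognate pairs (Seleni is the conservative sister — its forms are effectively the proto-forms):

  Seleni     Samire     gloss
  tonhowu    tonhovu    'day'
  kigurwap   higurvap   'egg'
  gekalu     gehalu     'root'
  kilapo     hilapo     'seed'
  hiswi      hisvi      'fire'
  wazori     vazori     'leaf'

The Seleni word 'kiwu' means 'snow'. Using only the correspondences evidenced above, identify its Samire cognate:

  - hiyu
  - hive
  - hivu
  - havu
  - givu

kigurwap ~ higurvap, kilapo ~ hilapo — Seleni k corresponds to Samire h word-initially before a front vowel.
tonhowu ~ tonhovu — Seleni w corresponds to Samire v between vowels (before a back vowel).
Applying these to Seleni 'kiwu':
  kiwu → hiwu   (k→h word-initially before a front vowel)
  hiwu → hivu   (w→v between vowels (before a back vowel))
So the Samire cognate is 'hivu'.

hivu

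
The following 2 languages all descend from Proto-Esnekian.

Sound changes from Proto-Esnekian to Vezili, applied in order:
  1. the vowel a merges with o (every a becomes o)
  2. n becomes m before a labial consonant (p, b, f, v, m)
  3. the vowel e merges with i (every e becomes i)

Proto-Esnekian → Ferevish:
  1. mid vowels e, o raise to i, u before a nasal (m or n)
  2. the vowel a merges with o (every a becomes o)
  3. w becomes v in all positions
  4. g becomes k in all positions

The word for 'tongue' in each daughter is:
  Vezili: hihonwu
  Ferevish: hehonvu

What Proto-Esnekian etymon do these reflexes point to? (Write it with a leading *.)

Position 6: Vezili has w, Ferevish has v. Vezili preserves w here (none of its changes turn any other segment into w), so the proto-segment is *w.
Position 2: Vezili has i, Ferevish has e. Ferevish preserves e here (none of its changes turn any other segment into e), so the proto-segment is *e.
Position 4: Vezili has o, Ferevish has o. Taking the neighbouring segments as reconstructed: Vezili o could go back to *a or *o; Ferevish o can only go back to *a — the one source consistent with every daughter is *a.
Verify the candidate proto-form against each daughter:
Vezili: *hehanwu > hehonwu > hihonwu  (by vowel merger, vowel merger)
Ferevish: *hehanwu
  hehanwu (rule 1 does not apply)
  hehanwu → hehonwu   [vowel merger]
  hehonwu → hehonvu   [unconditioned shift]
  hehonvu (rule 4 does not apply)
  giving Ferevish hehonvu.
No other proto-form is consistent with every reflex, so the reconstruction is *hehanwu.

*hehanwu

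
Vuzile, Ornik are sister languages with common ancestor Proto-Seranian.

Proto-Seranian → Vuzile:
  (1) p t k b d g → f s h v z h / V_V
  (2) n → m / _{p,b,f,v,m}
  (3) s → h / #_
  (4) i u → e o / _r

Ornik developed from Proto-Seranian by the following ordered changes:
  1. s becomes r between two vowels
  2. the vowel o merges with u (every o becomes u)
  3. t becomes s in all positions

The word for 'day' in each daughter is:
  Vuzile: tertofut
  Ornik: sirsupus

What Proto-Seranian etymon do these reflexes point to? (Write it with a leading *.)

*tirtoput

Position 4: Vuzile has t, Ornik has s. Vuzile preserves t here (none of its changes turn any other segment into t), so the proto-segment is *t.
Position 6: Vuzile has f, Ornik has p. Ornik preserves p here (none of its changes turn any other segment into p), so the proto-segment is *p.
Position 5: Vuzile has o, Ornik has u. Taking the neighbouring segments as reconstructed: Vuzile o can only go back to *o; Ornik u could go back to *o or *u — the one source consistent with every daughter is *o.
Continuing position by position gives *tirtoput; check it forward:
Vuzile: *tirtoput
  tirtoput → tirtofut   [intervocalic lenition]
  tirtofut (rule 2 does not apply)
  tirtofut (rule 3 does not apply)
  tirtofut → tertofut   [pre-rhotic lowering]
  giving Vuzile tertofut.
Ornik: *tirtoput > tirtuput > sirsupus  (by vowel merger, unconditioned shift)
No other proto-form is consistent with every reflex, so the reconstruction is *tirtoput.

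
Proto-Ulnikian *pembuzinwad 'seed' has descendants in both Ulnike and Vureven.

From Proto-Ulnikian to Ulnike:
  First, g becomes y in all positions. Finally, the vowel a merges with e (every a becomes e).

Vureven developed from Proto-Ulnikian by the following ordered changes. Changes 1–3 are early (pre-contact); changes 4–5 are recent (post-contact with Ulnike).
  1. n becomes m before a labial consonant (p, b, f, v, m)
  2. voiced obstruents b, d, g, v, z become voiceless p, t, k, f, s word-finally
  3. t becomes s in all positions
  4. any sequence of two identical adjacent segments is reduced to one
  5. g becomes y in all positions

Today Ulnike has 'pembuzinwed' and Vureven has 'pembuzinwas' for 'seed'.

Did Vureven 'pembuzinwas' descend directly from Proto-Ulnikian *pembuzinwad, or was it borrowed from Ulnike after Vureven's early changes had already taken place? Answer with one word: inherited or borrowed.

If inherited, *pembuzinwad would pass through all of Vureven's changes:
Vureven: *pembuzinwad
  pembuzinwad (rule 1 does not apply)
  pembuzinwad → pembuzinwat   [final devoicing]
  pembuzinwat → pembuzinwas   [unconditioned shift]
  pembuzinwas (rule 4 does not apply)
  pembuzinwas (rule 5 does not apply)
  giving Vureven pembuzinwas.
If borrowed from Ulnike 'pembuzinwed' after the early changes, it would undergo only the recent ones:
  rule 4 (degemination): no change (pembuzinwed)
  rule 5 (unconditioned shift): no change (pembuzinwed)
  ⇒ as a loan: pembuzinwed
Vureven 'pembuzinwas' matches the inherited outcome exactly, so it is an inherited cognate, not a loan.

inherited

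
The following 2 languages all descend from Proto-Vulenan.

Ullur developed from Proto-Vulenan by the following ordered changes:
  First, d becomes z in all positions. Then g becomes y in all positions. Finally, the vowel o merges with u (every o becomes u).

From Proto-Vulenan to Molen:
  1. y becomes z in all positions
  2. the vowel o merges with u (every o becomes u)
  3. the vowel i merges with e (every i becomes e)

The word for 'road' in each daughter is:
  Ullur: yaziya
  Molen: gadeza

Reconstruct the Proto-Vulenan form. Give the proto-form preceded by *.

Position 4: Ullur has i, Molen has e. Ullur preserves i here (none of its changes turn any other segment into i), so the proto-segment is *i.
Position 5: Ullur has y, Molen has z. Taking the neighbouring segments as reconstructed: Ullur y could go back to *g or *y; Molen z could go back to *z or *y — the one source consistent with every daughter is *y.
Continuing position by position gives *gadiya; check it forward:
Ullur: start from *gadiya.
  rule 1 (unconditioned shift): gadiya → gaziya
  rule 2 (unconditioned shift): gaziya → yaziya
  rule 3: no change — yaziya
  ⇒ Ullur yaziya
Molen: *gadiya > gadiza > gadeza  (by unconditioned shift, vowel merger)
Only *gadiya yields all of Ullur yaziya, Molen gadeza.

*gadiya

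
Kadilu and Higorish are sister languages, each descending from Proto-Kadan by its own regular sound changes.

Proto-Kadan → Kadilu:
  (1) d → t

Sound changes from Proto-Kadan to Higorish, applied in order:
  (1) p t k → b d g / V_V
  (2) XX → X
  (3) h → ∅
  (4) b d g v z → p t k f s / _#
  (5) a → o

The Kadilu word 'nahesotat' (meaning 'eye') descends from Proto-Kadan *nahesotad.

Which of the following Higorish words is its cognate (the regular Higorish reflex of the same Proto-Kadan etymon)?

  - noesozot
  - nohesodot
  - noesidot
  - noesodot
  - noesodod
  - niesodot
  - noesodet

noesodot

Higorish: *nahesotad
  nahesotad → nahesodad   [intervocalic voicing]
  nahesodad (rule 2 does not apply)
  nahesodad → naesodad   [h-loss]
  naesodad → naesodat   [final devoicing]
  naesodat → noesodot   [vowel merger]
  giving Higorish noesodot.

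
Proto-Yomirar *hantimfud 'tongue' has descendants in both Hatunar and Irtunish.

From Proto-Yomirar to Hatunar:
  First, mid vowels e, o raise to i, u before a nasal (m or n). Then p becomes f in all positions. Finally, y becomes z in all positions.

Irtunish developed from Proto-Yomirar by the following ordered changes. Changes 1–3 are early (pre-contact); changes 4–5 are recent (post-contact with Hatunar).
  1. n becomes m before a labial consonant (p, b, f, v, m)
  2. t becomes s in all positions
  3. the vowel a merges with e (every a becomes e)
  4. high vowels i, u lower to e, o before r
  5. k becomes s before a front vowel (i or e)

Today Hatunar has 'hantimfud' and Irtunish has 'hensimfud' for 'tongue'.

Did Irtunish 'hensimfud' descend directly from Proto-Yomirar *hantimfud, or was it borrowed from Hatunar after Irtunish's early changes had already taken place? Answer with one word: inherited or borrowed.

If inherited, *hantimfud would pass through all of Irtunish's changes:
Irtunish: *hantimfud
  hantimfud (rule 1 does not apply)
  hantimfud → hansimfud   [unconditioned shift]
  hansimfud → hensimfud   [vowel merger]
  hensimfud (rule 4 does not apply)
  hensimfud (rule 5 does not apply)
  giving Irtunish hensimfud.
If borrowed from Hatunar 'hantimfud' after the early changes, it would undergo only the recent ones:
  rule 4 (pre-rhotic lowering): no change (hantimfud)
  rule 5 (palatalisation): no change (hantimfud)
  ⇒ as a loan: hantimfud
Irtunish 'hensimfud' matches the inherited outcome exactly, so it is an inherited cognate, not a loan.

inherited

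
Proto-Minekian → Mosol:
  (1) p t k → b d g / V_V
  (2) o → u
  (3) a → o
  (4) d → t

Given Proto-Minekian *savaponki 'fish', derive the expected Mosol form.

Mosol: start from *savaponki.
  rule 1 (intervocalic voicing): savaponki → savabonki
  rule 2 (vowel merger): savabonki → savabunki
  rule 3 (vowel merger): savabunki → sovobunki
  rule 4: no change — sovobunki
  ⇒ Mosol sovobunki

sovobunki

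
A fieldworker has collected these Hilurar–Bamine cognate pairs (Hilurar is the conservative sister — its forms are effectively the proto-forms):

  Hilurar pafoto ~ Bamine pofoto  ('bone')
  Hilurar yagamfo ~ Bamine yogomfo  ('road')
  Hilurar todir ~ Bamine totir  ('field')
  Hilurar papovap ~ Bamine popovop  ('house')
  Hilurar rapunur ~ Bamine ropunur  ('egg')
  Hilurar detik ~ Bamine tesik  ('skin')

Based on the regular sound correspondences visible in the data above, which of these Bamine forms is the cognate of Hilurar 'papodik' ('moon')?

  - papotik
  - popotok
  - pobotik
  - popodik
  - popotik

papovap ~ popovop, rapunur ~ ropunur — Hilurar a corresponds to Bamine o after a consonant, before a labial obstruent.
todir ~ totir — Hilurar d corresponds to Bamine t between vowels (before a front vowel).
Applying these to Hilurar 'papodik':
  papodik → popodik   (a→o after a consonant, before a labial obstruent)
  popodik → popotik   (d→t between vowels (before a front vowel))
So the Bamine cognate is 'popotik'.

popotik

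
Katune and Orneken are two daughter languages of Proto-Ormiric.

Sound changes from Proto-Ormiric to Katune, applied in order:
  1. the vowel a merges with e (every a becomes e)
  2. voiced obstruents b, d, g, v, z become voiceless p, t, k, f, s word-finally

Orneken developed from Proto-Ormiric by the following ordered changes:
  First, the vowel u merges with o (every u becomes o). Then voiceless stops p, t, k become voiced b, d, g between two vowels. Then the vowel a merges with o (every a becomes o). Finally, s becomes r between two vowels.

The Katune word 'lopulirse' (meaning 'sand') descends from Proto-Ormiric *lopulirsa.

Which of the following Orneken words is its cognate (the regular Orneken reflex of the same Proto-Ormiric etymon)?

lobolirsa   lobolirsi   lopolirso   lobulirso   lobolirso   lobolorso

Orneken: start from *lopulirsa.
  rule 1 (vowel merger): lopulirsa → lopolirsa
  rule 2 (intervocalic voicing): lopolirsa → lobolirsa
  rule 3 (vowel merger): lobolirsa → lobolirso
  rule 4: no change — lobolirso
  ⇒ Orneken lobolirso
Only 'lobolirso' matches the regular Orneken development of *lopulirsa.

lobolirso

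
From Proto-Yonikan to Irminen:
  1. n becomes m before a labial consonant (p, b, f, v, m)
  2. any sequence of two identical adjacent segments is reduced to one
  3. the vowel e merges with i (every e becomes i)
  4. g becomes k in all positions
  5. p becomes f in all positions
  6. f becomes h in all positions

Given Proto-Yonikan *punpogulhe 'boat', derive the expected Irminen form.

humhokulhi

Irminen: start from *punpogulhe.
  rule 1 (nasal place assimilation): punpogulhe → pumpogulhe
  rule 2: no change — pumpogulhe
  rule 3 (vowel merger): pumpogulhe → pumpogulhi
  rule 4 (unconditioned shift): pumpogulhi → pumpokulhi
  rule 5 (unconditioned shift): pumpokulhi → fumfokulhi
  rule 6 (unconditioned shift): fumfokulhi → humhokulhi
  ⇒ Irminen humhokulhi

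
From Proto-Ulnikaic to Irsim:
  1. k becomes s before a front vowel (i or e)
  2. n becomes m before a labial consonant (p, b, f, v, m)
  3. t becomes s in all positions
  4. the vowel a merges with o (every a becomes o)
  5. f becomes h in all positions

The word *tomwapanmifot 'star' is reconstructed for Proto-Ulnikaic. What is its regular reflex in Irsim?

somwopommihos

Irsim: *tomwapanmifot > tomwapammifot > somwapammifos > somwopommifos > somwopommihos  (by nasal place assimilation, unconditioned shift, vowel merger, unconditioned shift)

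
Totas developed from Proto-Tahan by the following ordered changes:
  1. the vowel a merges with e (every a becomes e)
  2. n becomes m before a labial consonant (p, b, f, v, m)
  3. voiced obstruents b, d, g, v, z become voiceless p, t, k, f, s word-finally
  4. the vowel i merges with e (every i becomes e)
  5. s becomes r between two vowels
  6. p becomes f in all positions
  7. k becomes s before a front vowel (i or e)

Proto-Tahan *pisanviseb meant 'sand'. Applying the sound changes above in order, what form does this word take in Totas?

Totas: *pisanviseb > pisenviseb > pisemviseb > pisemvisep > pesemvesep > peremverep > feremveref  (by vowel merger, nasal place assimilation, final devoicing, vowel merger, rhotacism, unconditioned shift)

feremveref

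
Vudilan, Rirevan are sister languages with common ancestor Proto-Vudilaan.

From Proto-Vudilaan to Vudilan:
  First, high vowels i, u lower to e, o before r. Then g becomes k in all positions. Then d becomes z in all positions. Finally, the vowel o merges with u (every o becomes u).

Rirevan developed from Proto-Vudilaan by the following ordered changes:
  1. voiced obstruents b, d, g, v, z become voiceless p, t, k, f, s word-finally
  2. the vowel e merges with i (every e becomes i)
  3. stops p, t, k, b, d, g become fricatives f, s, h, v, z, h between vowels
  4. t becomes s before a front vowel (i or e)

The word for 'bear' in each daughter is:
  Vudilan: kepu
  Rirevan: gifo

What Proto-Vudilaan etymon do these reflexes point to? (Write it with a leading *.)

*gepo

Position 2: Vudilan has e, Rirevan has i. Taking the neighbouring segments as reconstructed: Vudilan e can only go back to *e; Rirevan i could go back to *e or *i — the one source consistent with every daughter is *e.
Position 3: Vudilan has p, Rirevan has f. Vudilan preserves p here (none of its changes turn any other segment into p), so the proto-segment is *p.
Position 4: Vudilan has u, Rirevan has o. Rirevan preserves o here (none of its changes turn any other segment into o), so the proto-segment is *o.
Continuing position by position gives *gepo; check it forward:
Vudilan: start from *gepo.
  rule 1: no change — gepo
  rule 2 (unconditioned shift): gepo → kepo
  rule 3: no change — kepo
  rule 4 (vowel merger): kepo → kepu
  ⇒ Vudilan kepu
Rirevan: *gepo
  gepo (rule 1 does not apply)
  gepo → gipo   [vowel merger]
  gipo → gifo   [intervocalic lenition]
  gifo (rule 4 does not apply)
  giving Rirevan gifo.
*gepo is the unique common source.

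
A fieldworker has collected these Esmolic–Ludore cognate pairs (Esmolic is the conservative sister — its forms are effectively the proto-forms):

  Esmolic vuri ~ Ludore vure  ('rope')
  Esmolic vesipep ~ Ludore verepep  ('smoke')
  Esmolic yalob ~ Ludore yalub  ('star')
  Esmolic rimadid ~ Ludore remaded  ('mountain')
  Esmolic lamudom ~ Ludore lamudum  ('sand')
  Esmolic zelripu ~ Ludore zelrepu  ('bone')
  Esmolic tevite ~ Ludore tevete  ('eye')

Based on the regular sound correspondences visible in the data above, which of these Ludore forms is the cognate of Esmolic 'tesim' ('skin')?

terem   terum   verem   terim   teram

terem

vesipep ~ verepep — Esmolic s corresponds to Ludore r between vowels (before a front vowel).
rimadid ~ remaded — Esmolic i corresponds to Ludore e after a consonant, before a nasal.
Applying these to Esmolic 'tesim':
  tesim → terim   (s→r between vowels (before a front vowel))
  terim → terem   (i→e after a consonant, before a nasal)
So the Ludore cognate is 'terem'.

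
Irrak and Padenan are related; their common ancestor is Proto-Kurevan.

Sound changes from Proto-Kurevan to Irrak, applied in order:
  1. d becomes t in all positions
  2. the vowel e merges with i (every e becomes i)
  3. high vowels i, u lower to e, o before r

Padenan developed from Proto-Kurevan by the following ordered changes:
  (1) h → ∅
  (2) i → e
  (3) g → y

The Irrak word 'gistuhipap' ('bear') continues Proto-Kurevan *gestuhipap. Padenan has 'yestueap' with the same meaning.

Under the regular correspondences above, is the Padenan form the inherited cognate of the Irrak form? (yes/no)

no

Derive the expected Padenan reflex of *gestuhipap:
Padenan: start from *gestuhipap.
  rule 1 (h-loss): gestuhipap → gestuipap
  rule 2 (vowel merger): gestuipap → gestuepap
  rule 3 (unconditioned shift): gestuepap → yestuepap
  ⇒ Padenan yestuepap
The regular Padenan reflex would be 'yestuepap', but the attested form is 'yestueap'. The correspondence is irregular, so they are not cognates (the Padenan form has a different source).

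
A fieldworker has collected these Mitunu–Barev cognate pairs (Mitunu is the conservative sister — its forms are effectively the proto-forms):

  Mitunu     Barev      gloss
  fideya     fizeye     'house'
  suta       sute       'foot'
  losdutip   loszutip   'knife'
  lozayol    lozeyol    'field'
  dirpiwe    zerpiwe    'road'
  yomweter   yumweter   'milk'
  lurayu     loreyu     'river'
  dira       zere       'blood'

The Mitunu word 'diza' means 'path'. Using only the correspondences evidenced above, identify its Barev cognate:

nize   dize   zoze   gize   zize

zize

dirpiwe ~ zerpiwe, dira ~ zere — Mitunu d corresponds to Barev z word-initially before a front vowel.
fideya ~ fizeye, suta ~ sute — Mitunu a corresponds to Barev e word-finally.
Applying these to Mitunu 'diza':
  diza → ziza   (d→z word-initially before a front vowel)
  ziza → zize   (a→e word-finally)
So the Barev cognate is 'zize'.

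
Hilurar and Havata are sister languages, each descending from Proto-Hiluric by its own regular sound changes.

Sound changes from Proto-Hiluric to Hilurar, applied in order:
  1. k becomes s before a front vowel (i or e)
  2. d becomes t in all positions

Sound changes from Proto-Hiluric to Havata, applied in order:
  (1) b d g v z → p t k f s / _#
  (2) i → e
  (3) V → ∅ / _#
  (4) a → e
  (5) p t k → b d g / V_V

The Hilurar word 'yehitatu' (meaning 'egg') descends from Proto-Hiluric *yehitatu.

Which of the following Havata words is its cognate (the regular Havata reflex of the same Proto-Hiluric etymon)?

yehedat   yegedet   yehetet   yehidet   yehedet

Havata: *yehitatu
  yehitatu (rule 1 does not apply)
  yehitatu → yehetatu   [vowel merger]
  yehetatu → yehetat   [apocope]
  yehetat → yehetet   [vowel merger]
  yehetet → yehedet   [intervocalic voicing]
  giving Havata yehedet.
Among the options, 'yehedet' alone shows every Havata change applied in order.

yehedet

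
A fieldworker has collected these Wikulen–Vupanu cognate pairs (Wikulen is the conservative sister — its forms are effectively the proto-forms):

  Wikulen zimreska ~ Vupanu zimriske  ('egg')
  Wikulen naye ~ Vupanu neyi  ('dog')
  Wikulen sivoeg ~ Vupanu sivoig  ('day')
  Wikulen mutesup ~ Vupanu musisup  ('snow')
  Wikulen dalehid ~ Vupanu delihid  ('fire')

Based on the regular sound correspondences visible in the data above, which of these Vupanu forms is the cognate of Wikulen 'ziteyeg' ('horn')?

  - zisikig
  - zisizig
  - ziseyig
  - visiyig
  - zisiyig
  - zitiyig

zisiyig

mutesup ~ musisup — Wikulen t corresponds to Vupanu s between vowels (before a front vowel).
zimreska ~ zimriske, mutesup ~ musisup — Wikulen e corresponds to Vupanu i after a consonant, before a consonant other than r, m, n, p, b, f, v.
Applying these to Wikulen 'ziteyeg':
  ziteyeg → ziseyeg   (t→s between vowels (before a front vowel))
  ziseyeg → zisiyeg   (e→i after a consonant, before a consonant other than r, m, n, p, b, f, v)
  zisiyeg → zisiyig   (e→i after a consonant, before a consonant other than r, m, n, p, b, f, v)
So the Vupanu cognate is 'zisiyig'.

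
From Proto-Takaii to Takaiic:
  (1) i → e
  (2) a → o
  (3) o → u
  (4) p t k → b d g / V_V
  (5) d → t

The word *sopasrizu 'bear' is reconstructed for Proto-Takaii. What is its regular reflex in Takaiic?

subusrezu

Takaiic: start from *sopasrizu.
  rule 1 (vowel merger): sopasrizu → sopasrezu
  rule 2 (vowel merger): sopasrezu → soposrezu
  rule 3 (vowel merger): soposrezu → supusrezu
  rule 4 (intervocalic voicing): supusrezu → subusrezu
  rule 5: no change — subusrezu
  ⇒ Takaiic subusrezu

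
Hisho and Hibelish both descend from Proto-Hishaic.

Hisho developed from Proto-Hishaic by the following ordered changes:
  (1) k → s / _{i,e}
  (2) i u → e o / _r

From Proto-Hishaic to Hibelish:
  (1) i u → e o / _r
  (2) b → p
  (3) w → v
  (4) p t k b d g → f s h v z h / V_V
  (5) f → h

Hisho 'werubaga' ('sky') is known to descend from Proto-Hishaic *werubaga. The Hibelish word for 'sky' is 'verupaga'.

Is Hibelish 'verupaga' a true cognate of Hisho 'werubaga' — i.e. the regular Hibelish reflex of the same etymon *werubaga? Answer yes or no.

no

Derive the expected Hibelish reflex of *werubaga:
Hibelish: *werubaga > werupaga > verupaga > verufaha > veruhaha  (by unconditioned shift, unconditioned shift, intervocalic lenition, unconditioned shift)
The regular Hibelish reflex would be 'veruhaha', but the attested form is 'verupaga'. The correspondence is irregular, so they are not cognates (the Hibelish form has a different source).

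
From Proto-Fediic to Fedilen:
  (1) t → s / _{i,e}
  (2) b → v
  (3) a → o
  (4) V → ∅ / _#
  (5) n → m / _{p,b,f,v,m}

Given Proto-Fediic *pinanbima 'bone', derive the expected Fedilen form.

pinomvim

Fedilen: *pinanbima > pinanvima > pinonvimo > pinonvim > pinomvim  (by unconditioned shift, vowel merger, apocope, nasal place assimilation)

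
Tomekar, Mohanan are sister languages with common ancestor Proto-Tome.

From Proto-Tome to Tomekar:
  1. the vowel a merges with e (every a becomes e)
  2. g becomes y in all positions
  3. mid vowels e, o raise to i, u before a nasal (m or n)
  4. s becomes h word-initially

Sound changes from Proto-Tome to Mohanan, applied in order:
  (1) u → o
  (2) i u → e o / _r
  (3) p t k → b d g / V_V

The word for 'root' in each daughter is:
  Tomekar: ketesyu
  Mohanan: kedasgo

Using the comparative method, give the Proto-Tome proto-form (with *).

Position 6: Tomekar has y, Mohanan has g. Taking the neighbouring segments as reconstructed: Tomekar y could go back to *g or *y; Mohanan g can only go back to *g — the one source consistent with every daughter is *g.
Position 7: Tomekar has u, Mohanan has o. Taking the neighbouring segments as reconstructed: Tomekar u can only go back to *u; Mohanan o could go back to *o or *u — the one source consistent with every daughter is *u.
Position 4: Tomekar has e, Mohanan has a. Mohanan preserves a here (none of its changes turn any other segment into a), so the proto-segment is *a.
Verify the candidate proto-form against each daughter:
Tomekar: start from *ketasgu.
  rule 1 (vowel merger): ketasgu → ketesgu
  rule 2 (unconditioned shift): ketesgu → ketesyu
  rule 3: no change — ketesyu
  rule 4: no change — ketesyu
  ⇒ Tomekar ketesyu
Mohanan: *ketasgu
  ketasgu → ketasgo   [vowel merger]
  ketasgo (rule 2 does not apply)
  ketasgo → kedasgo   [intervocalic voicing]
  giving Mohanan kedasgo.
Only *ketasgu yields all of Tomekar ketesyu, Mohanan kedasgo.

*ketasgu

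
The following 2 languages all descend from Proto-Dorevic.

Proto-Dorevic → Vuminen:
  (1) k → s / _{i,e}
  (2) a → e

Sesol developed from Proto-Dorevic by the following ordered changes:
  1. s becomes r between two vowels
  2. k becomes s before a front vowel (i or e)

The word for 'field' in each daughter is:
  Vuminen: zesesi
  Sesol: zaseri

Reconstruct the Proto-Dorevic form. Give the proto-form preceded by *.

Position 2: Vuminen has e, Sesol has a. Sesol preserves a here (none of its changes turn any other segment into a), so the proto-segment is *a.
Position 3: Vuminen has s, Sesol has s. Taking the neighbouring segments as reconstructed: Vuminen s could go back to *k or *s; Sesol s can only go back to *k — the one source consistent with every daughter is *k.
This points to *zakesi. Verify forward in each daughter:
Vuminen: start from *zakesi.
  rule 1 (palatalisation): zakesi → zasesi
  rule 2 (vowel merger): zasesi → zesesi
  ⇒ Vuminen zesesi
Sesol: start from *zakesi.
  rule 1 (rhotacism): zakesi → zakeri
  rule 2 (palatalisation): zakeri → zaseri
  ⇒ Sesol zaseri
Only *zakesi yields all of Vuminen zesesi, Sesol zaseri.

*zakesi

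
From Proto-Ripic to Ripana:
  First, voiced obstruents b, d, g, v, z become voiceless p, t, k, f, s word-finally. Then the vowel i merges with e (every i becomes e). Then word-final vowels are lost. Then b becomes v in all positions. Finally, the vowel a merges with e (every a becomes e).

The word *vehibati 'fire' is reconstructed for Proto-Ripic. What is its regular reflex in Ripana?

vehevet

Ripana: start from *vehibati.
  rule 1: no change — vehibati
  rule 2 (vowel merger): vehibati → vehebate
  rule 3 (apocope): vehebate → vehebat
  rule 4 (unconditioned shift): vehebat → vehevat
  rule 5 (vowel merger): vehevat → vehevet
  ⇒ Ripana vehevet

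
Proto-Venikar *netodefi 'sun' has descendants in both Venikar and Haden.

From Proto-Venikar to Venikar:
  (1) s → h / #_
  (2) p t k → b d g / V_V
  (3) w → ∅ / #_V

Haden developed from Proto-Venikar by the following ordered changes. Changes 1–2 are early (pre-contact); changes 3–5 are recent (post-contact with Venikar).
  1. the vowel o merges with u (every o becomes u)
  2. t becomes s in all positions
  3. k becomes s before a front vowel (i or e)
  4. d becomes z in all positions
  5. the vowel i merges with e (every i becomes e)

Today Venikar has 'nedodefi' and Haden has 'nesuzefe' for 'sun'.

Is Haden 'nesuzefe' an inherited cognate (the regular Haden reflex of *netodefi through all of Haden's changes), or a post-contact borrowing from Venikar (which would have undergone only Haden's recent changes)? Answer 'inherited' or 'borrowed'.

inherited

If inherited, *netodefi would pass through all of Haden's changes:
Haden: *netodefi
  netodefi → netudefi   [vowel merger]
  netudefi → nesudefi   [unconditioned shift]
  nesudefi (rule 3 does not apply)
  nesudefi → nesuzefi   [unconditioned shift]
  nesuzefi → nesuzefe   [vowel merger]
  giving Haden nesuzefe.
If borrowed from Venikar 'nedodefi' after the early changes, it would undergo only the recent ones:
  rule 3 (palatalisation): no change (nedodefi)
  rule 4 (unconditioned shift): nedodefi → nezozefi
  rule 5 (vowel merger): nezozefi → nezozefe
  ⇒ as a loan: nezozefe
Haden 'nesuzefe' matches the inherited outcome exactly, so it is an inherited cognate, not a loan.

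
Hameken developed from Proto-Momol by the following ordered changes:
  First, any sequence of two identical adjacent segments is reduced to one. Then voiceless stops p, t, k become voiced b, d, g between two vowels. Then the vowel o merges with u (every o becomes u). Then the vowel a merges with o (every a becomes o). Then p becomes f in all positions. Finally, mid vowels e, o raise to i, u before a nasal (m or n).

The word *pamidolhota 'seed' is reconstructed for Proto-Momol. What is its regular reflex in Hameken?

Hameken: *pamidolhota > pamidolhoda > pamidulhuda > pomidulhudo > fomidulhudo > fumidulhudo  (by intervocalic voicing, vowel merger, vowel merger, unconditioned shift, pre-nasal raising)

fumidulhudo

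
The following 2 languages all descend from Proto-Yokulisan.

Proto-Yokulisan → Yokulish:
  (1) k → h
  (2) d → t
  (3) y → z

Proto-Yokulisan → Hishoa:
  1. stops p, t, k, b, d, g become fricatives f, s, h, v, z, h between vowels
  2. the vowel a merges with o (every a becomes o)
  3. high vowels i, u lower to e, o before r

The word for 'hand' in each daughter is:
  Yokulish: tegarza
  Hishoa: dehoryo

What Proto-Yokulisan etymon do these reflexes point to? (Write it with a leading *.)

*degarya

Position 3: Yokulish has g, Hishoa has h. Yokulish preserves g here (none of its changes turn any other segment into g), so the proto-segment is *g.
Position 6: Yokulish has z, Hishoa has y. Hishoa preserves y here (none of its changes turn any other segment into y), so the proto-segment is *y.
This points to *degarya. Verify forward in each daughter:
Yokulish: start from *degarya.
  rule 1: no change — degarya
  rule 2 (unconditioned shift): degarya → tegarya
  rule 3 (unconditioned shift): tegarya → tegarza
  ⇒ Yokulish tegarza
Hishoa: *degarya
  degarya → deharya   [intervocalic lenition]
  deharya → dehoryo   [vowel merger]
  dehoryo (rule 3 does not apply)
  giving Hishoa dehoryo.
Only *degarya yields all of Yokulish tegarza, Hishoa dehoryo.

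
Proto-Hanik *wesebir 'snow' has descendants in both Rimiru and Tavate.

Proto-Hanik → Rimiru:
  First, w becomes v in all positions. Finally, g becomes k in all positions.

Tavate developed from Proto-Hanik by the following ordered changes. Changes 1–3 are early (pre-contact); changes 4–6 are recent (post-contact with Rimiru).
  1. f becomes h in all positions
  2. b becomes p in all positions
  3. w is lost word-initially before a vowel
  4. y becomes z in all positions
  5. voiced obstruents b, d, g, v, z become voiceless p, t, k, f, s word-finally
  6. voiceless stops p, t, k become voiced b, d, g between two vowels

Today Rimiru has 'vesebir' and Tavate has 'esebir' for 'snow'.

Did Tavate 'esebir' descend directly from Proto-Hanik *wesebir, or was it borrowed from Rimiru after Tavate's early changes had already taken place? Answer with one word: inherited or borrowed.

If inherited, *wesebir would pass through all of Tavate's changes:
Tavate: start from *wesebir.
  rule 1: no change — wesebir
  rule 2 (unconditioned shift): wesebir → wesepir
  rule 3 (glide loss): wesepir → esepir
  rule 4: no change — esepir
  rule 5: no change — esepir
  rule 6 (intervocalic voicing): esepir → esebir
  ⇒ Tavate esebir
If borrowed from Rimiru 'vesebir' after the early changes, it would undergo only the recent ones:
  rule 4 (unconditioned shift): no change (vesebir)
  rule 5 (final devoicing): no change (vesebir)
  rule 6 (intervocalic voicing): no change (vesebir)
  ⇒ as a loan: vesebir
Tavate 'esebir' matches the inherited outcome exactly, so it is an inherited cognate, not a loan.

inherited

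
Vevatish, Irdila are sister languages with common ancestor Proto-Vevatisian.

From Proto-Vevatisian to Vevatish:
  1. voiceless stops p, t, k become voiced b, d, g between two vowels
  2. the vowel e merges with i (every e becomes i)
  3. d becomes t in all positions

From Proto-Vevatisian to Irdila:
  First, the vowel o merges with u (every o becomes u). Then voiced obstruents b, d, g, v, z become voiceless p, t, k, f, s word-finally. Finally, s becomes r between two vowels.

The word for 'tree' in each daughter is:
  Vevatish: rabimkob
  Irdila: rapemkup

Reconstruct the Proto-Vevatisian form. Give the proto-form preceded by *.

*rapemkob

Position 3: Vevatish has b, Irdila has p. Taking the neighbouring segments as reconstructed: Vevatish b could go back to *p or *b; Irdila p can only go back to *p — the one source consistent with every daughter is *p.
Position 4: Vevatish has i, Irdila has e. Irdila preserves e here (none of its changes turn any other segment into e), so the proto-segment is *e.
Position 8: Vevatish has b, Irdila has p. Taking the neighbouring segments as reconstructed: Vevatish b can only go back to *b; Irdila p could go back to *p or *b — the one source consistent with every daughter is *b.
Continuing position by position gives *rapemkob; check it forward:
Vevatish: *rapemkob > rabemkob > rabimkob  (by intervocalic voicing, vowel merger)
Irdila: *rapemkob > rapemkub > rapemkup  (by vowel merger, final devoicing)
*rapemkob is the unique common source.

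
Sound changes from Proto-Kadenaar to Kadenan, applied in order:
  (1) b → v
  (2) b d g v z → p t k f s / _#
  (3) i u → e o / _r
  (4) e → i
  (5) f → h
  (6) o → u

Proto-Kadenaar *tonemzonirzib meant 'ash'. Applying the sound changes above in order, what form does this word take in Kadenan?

Kadenan: start from *tonemzonirzib.
  rule 1 (unconditioned shift): tonemzonirzib → tonemzonirziv
  rule 2 (final devoicing): tonemzonirziv → tonemzonirzif
  rule 3 (pre-rhotic lowering): tonemzonirzif → tonemzonerzif
  rule 4 (vowel merger): tonemzonerzif → tonimzonirzif
  rule 5 (unconditioned shift): tonimzonirzif → tonimzonirzih
  rule 6 (vowel merger): tonimzonirzih → tunimzunirzih
  ⇒ Kadenan tunimzunirzih

tunimzunirzih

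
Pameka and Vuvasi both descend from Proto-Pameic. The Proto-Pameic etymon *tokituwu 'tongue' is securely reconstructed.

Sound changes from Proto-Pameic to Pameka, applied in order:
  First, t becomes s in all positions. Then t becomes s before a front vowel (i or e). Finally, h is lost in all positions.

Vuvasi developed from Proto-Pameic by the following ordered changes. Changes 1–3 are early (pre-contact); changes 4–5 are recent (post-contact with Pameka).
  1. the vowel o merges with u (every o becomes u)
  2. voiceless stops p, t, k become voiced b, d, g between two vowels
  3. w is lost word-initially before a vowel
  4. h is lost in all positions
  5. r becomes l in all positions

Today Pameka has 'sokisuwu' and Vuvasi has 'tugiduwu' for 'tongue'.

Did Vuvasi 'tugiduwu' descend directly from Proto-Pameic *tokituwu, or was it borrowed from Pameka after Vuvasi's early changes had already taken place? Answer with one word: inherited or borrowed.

inherited

If inherited, *tokituwu would pass through all of Vuvasi's changes:
Vuvasi: *tokituwu
  tokituwu → tukituwu   [vowel merger]
  tukituwu → tugiduwu   [intervocalic voicing]
  tugiduwu (rule 3 does not apply)
  tugiduwu (rule 4 does not apply)
  tugiduwu (rule 5 does not apply)
  giving Vuvasi tugiduwu.
If borrowed from Pameka 'sokisuwu' after the early changes, it would undergo only the recent ones:
  rule 4 (h-loss): no change (sokisuwu)
  rule 5 (unconditioned shift): no change (sokisuwu)
  ⇒ as a loan: sokisuwu
Vuvasi 'tugiduwu' matches the inherited outcome exactly, so it is an inherited cognate, not a loan.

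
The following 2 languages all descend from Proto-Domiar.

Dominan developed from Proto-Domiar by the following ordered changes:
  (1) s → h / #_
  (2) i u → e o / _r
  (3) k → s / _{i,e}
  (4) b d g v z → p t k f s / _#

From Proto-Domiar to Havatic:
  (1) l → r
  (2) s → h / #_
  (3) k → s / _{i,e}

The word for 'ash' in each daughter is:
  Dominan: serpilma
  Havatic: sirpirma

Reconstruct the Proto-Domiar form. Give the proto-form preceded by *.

Position 2: Dominan has e, Havatic has i. Havatic preserves i here (none of its changes turn any other segment into i), so the proto-segment is *i.
Position 6: Dominan has l, Havatic has r. Dominan preserves l here (none of its changes turn any other segment into l), so the proto-segment is *l.
Position 1: Dominan has s, Havatic has s. Taking the neighbouring segments as reconstructed: Dominan s can only go back to *k; Havatic s can only go back to *k — the one source consistent with every daughter is *k.
Verify the candidate proto-form against each daughter:
Dominan: *kirpilma > kerpilma > serpilma  (by pre-rhotic lowering, palatalisation)
Havatic: *kirpilma
  kirpilma → kirpirma   [unconditioned shift]
  kirpirma (rule 2 does not apply)
  kirpirma → sirpirma   [palatalisation]
  giving Havatic sirpirma.
*kirpilma is the unique common source.

*kirpilma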